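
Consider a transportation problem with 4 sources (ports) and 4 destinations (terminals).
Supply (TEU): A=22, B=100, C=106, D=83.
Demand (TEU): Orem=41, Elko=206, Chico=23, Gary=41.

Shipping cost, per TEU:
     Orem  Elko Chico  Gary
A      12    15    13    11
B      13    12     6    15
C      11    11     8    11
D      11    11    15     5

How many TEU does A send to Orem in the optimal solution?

22

Optimal shipments:
  A to Orem: 22 × 12 = 264
  B to Elko: 77 × 12 = 924
  B to Chico: 23 × 6 = 138
  C to Orem: 19 × 11 = 209
  C to Elko: 87 × 11 = 957
  D to Elko: 42 × 11 = 462
  D to Gary: 41 × 5 = 205
Total cost = 3159.
So A→Orem carries 22 TEU.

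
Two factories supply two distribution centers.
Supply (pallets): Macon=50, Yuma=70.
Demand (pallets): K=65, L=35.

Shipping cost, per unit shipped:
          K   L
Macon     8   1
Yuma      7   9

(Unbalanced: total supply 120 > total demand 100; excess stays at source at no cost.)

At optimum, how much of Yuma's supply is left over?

5

An optimal plan:
  Macon->L: 35 pallets
  Yuma->K: 65 pallets
Total cost = 490.
Yuma ships 65 of its 70, leaving 5.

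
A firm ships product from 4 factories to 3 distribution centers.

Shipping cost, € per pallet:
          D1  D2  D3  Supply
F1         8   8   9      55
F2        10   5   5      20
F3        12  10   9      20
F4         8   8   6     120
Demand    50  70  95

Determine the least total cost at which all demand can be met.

Optimal allocation:
  F1->D1: 25 × €8 = €200
  F1->D2: 30 × €8 = €240
  F2->D2: 20 × €5 = €100
  F3->D2: 20 × €10 = €200
  F4->D1: 25 × €8 = €200
  F4->D3: 95 × €6 = €570
Total = 200 + 240 + 100 + 200 + 200 + 570 = €1510.

1510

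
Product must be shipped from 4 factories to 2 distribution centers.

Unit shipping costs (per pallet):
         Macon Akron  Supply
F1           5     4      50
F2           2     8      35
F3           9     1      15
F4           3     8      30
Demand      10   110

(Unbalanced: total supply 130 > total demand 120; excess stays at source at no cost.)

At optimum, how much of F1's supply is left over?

An optimal plan:
  F1→Akron: 50 pallets
  F2→Macon: 10 pallets
  F2→Akron: 25 pallets
  F3→Akron: 15 pallets
  F4→Akron: 20 pallets
Total cost = 595.
F1 ships 50 of its 50, leaving 0.

0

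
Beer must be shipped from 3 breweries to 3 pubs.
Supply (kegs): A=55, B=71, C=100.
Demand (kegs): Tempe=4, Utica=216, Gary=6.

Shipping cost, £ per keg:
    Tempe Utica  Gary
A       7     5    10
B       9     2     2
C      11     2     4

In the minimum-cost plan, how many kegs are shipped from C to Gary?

Optimal shipments:
  A→Tempe: 4 kegs
  A→Utica: 51 kegs
  B→Utica: 65 kegs
  B→Gary: 6 kegs
  C→Utica: 100 kegs
Total cost = £625.
The route C→Gary is not used.

0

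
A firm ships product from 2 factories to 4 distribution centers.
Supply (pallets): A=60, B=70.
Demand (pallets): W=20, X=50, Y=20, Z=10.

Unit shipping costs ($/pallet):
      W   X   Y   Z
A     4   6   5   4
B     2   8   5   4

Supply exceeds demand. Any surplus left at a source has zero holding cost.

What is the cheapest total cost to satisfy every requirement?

A cheapest plan:
  A–X: 50 × $6 = $300
  A–Y: 10 × $5 = $50
  B–W: 20 × $2 = $40
  B–Y: 10 × $5 = $50
  B–Z: 10 × $4 = $40
Total = 300 + 50 + 40 + 50 + 40 = $480.
(Supply check: A ships 60; B ships 40.)

480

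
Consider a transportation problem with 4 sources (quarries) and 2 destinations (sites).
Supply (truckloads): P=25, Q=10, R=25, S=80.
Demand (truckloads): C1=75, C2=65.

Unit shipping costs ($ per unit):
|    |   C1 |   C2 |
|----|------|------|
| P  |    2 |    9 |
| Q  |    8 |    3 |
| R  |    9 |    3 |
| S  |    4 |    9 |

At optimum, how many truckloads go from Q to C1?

Solving gives:
  P→C1: 25 × $2 = $50
  Q→C2: 10 × $3 = $30
  R→C2: 25 × $3 = $75
  S→C1: 50 × $4 = $200
  S→C2: 30 × $9 = $270
Total cost = $625.
The route Q→C1 is not used.

0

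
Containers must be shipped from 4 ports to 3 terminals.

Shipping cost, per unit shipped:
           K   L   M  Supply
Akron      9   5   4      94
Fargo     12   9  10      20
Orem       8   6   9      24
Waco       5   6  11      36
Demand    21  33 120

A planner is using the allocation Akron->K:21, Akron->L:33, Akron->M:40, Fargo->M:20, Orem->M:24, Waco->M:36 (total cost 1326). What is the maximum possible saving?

Current plan cost = 21·9 + 33·5 + 40·4 + 20·10 + 24·9 + 36·11 = 1326.
Optimal plan:
  Akron→M: 94 × 4 = 376
  Fargo→M: 20 × 10 = 200
  Orem→L: 18 × 6 = 108
  Orem→M: 6 × 9 = 54
  Waco→K: 21 × 5 = 105
  Waco→L: 15 × 6 = 90
Optimal cost = 933.
Saving = 1326 − 933 = 393.

393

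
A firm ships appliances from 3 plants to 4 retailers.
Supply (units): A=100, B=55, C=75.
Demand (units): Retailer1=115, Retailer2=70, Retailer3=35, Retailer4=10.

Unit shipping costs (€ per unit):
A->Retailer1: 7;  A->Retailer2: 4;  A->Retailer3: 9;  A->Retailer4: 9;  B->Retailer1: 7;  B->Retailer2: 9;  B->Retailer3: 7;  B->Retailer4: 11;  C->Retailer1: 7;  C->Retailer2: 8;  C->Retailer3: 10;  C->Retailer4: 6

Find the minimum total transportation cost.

1390

Optimal allocation:
  A->Retailer1: 30 × €7 = €210
  A->Retailer2: 70 × €4 = €280
  B->Retailer1: 20 × €7 = €140
  B->Retailer3: 35 × €7 = €245
  C->Retailer1: 65 × €7 = €455
  C->Retailer4: 10 × €6 = €60
Total = 210 + 280 + 140 + 245 + 455 + 60 = €1390.
(Supply check: A ships 100; B ships 55; C ships 75.)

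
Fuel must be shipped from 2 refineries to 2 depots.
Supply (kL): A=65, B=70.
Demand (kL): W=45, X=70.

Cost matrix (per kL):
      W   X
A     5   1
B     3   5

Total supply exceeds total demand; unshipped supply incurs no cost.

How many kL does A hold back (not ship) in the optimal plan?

0

Minimum-cost shipments:
  A→X: 65 × 1 = 65
  B→W: 45 × 3 = 135
  B→X: 5 × 5 = 25
Total cost = 225.
A ships 65 of its 65, leaving 0.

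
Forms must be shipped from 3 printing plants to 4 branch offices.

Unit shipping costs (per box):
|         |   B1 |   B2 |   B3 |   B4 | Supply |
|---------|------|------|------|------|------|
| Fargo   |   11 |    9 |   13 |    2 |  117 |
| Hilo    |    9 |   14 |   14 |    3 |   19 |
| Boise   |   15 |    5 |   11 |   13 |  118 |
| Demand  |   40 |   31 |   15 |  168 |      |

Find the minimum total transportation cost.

Optimal allocation:
  Fargo to B4: 117 × 2 = 234
  Hilo to B4: 19 × 3 = 57
  Boise to B1: 40 × 15 = 600
  Boise to B2: 31 × 5 = 155
  Boise to B3: 15 × 11 = 165
  Boise to B4: 32 × 13 = 416
Total = 234 + 57 + 600 + 155 + 165 + 416 = 1627.

1627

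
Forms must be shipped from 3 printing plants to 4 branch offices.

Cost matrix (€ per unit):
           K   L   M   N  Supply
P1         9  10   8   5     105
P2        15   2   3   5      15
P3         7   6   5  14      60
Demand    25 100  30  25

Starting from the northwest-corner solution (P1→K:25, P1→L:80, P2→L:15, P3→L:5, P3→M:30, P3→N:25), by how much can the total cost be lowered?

355

Current plan cost = 25·9 + 80·10 + 15·2 + 5·6 + 30·5 + 25·14 = €1585.
Optimal plan:
  P1->K: 25 × €9 = €225
  P1->L: 25 × €10 = €250
  P1->M: 30 × €8 = €240
  P1->N: 25 × €5 = €125
  P2->L: 15 × €2 = €30
  P3->L: 60 × €6 = €360
Optimal cost = €1230.
Saving = 1585 − 1230 = €355.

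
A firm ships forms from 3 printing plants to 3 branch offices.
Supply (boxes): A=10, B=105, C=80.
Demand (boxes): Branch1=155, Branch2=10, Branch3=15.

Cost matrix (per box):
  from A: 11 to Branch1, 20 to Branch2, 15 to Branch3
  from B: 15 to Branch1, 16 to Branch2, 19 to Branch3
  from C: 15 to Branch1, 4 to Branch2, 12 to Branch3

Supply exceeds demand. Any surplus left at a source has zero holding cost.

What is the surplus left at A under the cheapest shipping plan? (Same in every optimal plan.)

0

Minimum-cost shipments:
  A→Branch1: 10 × 11 = 110
  B→Branch1: 105 × 15 = 1575
  C→Branch1: 40 × 15 = 600
  C→Branch2: 10 × 4 = 40
  C→Branch3: 15 × 12 = 180
Total cost = 2505.
A ships 10 of its 10, leaving 0.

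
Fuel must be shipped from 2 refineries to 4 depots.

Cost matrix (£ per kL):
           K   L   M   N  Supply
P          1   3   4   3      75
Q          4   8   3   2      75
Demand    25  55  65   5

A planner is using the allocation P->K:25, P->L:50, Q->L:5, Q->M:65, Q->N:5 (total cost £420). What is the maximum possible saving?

Current plan cost = 25·1 + 50·3 + 5·8 + 65·3 + 5·2 = £420.
Optimal plan:
  P->K: 20 kL
  P->L: 55 kL
  Q->K: 5 kL
  Q->M: 65 kL
  Q->N: 5 kL
Optimal cost = £410.
Saving = 420 − 410 = £10.

10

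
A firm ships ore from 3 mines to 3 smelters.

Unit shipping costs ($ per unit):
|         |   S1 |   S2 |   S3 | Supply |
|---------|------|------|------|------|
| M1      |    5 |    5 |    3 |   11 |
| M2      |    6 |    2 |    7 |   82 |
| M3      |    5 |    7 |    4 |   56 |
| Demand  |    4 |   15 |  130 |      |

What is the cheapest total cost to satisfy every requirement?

752

A cheapest plan:
  M1–S3: 11 × $3 = $33
  M2–S1: 4 × $6 = $24
  M2–S2: 15 × $2 = $30
  M2–S3: 63 × $7 = $441
  M3–S3: 56 × $4 = $224
Total = 33 + 24 + 30 + 441 + 224 = $752.
(Supply check: M1 ships 11; M2 ships 82; M3 ships 56.)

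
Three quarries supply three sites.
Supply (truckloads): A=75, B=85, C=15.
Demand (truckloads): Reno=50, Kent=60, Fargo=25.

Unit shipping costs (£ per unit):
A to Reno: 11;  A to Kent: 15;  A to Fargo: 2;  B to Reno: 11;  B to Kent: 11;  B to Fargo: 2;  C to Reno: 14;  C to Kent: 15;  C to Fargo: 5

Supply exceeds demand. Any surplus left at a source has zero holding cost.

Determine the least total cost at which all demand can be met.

A cheapest plan:
  A to Reno: 25 × £11 = £275
  A to Fargo: 25 × £2 = £50
  B to Reno: 25 × £11 = £275
  B to Kent: 60 × £11 = £660
Total = 275 + 50 + 275 + 660 = £1260.
(Supply check: A ships 50; B ships 85; C ships 0.)

1260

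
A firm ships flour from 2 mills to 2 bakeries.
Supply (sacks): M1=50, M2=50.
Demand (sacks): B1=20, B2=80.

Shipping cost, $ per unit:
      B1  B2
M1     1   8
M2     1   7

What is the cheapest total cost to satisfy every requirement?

An optimal shipping plan:
  M1 to B1: 20 sacks
  M1 to B2: 30 sacks
  M2 to B2: 50 sacks
Total cost = $610.

610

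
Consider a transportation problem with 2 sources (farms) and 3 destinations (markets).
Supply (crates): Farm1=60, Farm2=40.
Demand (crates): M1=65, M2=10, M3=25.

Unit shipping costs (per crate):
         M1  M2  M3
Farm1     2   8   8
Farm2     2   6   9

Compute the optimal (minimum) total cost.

An optimal shipping plan:
  Farm1→M1: 35 crates
  Farm1→M3: 25 crates
  Farm2→M1: 30 crates
  Farm2→M2: 10 crates
Total cost = 390.
(Supply check: Farm1 ships 60; Farm2 ships 40.)

390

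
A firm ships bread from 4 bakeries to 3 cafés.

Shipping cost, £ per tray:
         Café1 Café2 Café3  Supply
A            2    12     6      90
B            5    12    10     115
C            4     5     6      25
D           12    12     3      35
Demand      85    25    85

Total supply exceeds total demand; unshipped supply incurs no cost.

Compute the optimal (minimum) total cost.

835

A cheapest plan:
  A→Café1: 40 trays
  A→Café3: 50 trays
  B→Café1: 45 trays
  C→Café2: 25 trays
  D→Café3: 35 trays
Total cost = £835.
(Supply check: A ships 90; B ships 45; C ships 25; D ships 35.)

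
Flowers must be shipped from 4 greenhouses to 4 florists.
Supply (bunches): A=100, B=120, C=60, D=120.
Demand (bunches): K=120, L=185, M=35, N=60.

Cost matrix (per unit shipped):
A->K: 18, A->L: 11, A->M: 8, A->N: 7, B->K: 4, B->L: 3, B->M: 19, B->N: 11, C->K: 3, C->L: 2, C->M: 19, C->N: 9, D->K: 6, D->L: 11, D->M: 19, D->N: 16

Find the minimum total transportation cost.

1955

An optimal shipping plan:
  A to L: 5 bunches
  A to M: 35 bunches
  A to N: 60 bunches
  B to L: 120 bunches
  C to L: 60 bunches
  D to K: 120 bunches
Total cost = 1955.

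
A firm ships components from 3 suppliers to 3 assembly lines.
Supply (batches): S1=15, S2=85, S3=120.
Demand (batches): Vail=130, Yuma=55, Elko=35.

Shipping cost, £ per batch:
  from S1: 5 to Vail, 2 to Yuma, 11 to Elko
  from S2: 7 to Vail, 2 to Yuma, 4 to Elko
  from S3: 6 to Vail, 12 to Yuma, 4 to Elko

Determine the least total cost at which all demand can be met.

One minimum-cost allocation:
  S1→Vail: 15 × £5 = £75
  S2→Yuma: 55 × £2 = £110
  S2→Elko: 30 × £4 = £120
  S3→Vail: 115 × £6 = £690
  S3→Elko: 5 × £4 = £20
Total = 75 + 110 + 120 + 690 + 20 = £1015.

1015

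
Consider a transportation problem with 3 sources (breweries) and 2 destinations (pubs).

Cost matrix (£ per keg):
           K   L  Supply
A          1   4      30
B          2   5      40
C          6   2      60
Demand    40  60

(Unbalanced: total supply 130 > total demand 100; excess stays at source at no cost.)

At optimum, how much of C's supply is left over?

An optimal plan:
  A->K: 30 × £1 = £30
  B->K: 10 × £2 = £20
  C->L: 60 × £2 = £120
Total cost = £170.
C ships 60 of its 60, leaving 0.

0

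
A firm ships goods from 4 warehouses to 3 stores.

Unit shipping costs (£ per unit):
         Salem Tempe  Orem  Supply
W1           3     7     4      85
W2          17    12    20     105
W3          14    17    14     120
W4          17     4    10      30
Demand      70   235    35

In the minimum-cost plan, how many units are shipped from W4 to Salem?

The minimum-cost plan:
  W1–Salem: 70 × £3 = £210
  W1–Tempe: 15 × £7 = £105
  W2–Tempe: 105 × £12 = £1260
  W3–Tempe: 85 × £17 = £1445
  W3–Orem: 35 × £14 = £490
  W4–Tempe: 30 × £4 = £120
Total cost = £3630.
The route W4→Salem is not used.

0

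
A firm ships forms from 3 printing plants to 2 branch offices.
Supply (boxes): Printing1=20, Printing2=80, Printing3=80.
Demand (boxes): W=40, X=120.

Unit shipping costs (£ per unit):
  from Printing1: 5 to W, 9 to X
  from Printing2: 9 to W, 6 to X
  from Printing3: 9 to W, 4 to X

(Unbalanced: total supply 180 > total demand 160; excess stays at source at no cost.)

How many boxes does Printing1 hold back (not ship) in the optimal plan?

Minimum-cost shipments:
  Printing1–W: 20 × £5 = £100
  Printing2–W: 20 × £9 = £180
  Printing2–X: 40 × £6 = £240
  Printing3–X: 80 × £4 = £320
Total cost = £840.
Printing1 ships 20 of its 20, leaving 0.

0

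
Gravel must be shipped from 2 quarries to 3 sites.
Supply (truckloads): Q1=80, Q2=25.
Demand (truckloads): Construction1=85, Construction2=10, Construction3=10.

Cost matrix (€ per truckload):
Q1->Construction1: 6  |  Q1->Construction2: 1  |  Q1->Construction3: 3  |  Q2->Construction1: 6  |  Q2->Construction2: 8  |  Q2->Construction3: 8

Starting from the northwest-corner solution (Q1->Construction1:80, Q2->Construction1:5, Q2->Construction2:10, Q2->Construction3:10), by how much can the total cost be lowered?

Current plan cost = 80·6 + 5·6 + 10·8 + 10·8 = €670.
Optimal plan:
  Q1→Construction1: 60 truckloads
  Q1→Construction2: 10 truckloads
  Q1→Construction3: 10 truckloads
  Q2→Construction1: 25 truckloads
Optimal cost = €550.
Saving = 670 − 550 = €120.

120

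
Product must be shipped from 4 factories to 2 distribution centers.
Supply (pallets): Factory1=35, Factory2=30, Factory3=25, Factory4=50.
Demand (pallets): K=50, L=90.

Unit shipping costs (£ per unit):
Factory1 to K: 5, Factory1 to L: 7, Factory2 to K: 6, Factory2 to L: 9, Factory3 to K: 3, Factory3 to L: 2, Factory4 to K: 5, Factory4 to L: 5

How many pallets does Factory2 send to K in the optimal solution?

30

Solving gives:
  Factory1→K: 20 × £5 = £100
  Factory1→L: 15 × £7 = £105
  Factory2→K: 30 × £6 = £180
  Factory3→L: 25 × £2 = £50
  Factory4→L: 50 × £5 = £250
Total cost = £685.
So Factory2→K carries 30 pallets.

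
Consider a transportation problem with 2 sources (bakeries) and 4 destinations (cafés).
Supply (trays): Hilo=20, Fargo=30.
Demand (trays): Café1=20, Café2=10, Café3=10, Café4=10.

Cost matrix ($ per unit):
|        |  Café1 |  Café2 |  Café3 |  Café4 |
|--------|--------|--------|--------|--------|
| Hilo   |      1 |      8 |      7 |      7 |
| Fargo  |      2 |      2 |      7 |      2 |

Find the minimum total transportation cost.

130

An optimal shipping plan:
  Hilo→Café1: 20 trays
  Fargo→Café2: 10 trays
  Fargo→Café3: 10 trays
  Fargo→Café4: 10 trays
Total cost = $130.
(Supply check: Hilo ships 20; Fargo ships 30.)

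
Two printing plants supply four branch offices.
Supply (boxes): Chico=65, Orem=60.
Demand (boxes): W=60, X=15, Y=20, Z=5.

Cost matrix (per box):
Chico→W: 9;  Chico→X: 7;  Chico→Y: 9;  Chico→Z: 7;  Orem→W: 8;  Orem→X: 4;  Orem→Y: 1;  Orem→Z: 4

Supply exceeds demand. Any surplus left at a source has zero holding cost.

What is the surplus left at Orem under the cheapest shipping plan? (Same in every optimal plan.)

An optimal plan:
  Chico→W: 40 × 9 = 360
  Orem→W: 20 × 8 = 160
  Orem→X: 15 × 4 = 60
  Orem→Y: 20 × 1 = 20
  Orem→Z: 5 × 4 = 20
Total cost = 620.
Orem ships 60 of its 60, leaving 0.

0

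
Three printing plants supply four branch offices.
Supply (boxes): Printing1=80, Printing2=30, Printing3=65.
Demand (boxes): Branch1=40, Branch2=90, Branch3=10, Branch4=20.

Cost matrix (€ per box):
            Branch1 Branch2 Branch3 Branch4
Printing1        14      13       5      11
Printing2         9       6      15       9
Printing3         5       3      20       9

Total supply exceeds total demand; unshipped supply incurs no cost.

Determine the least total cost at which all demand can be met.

1145

An optimal shipping plan:
  Printing1–Branch1: 35 × €14 = €490
  Printing1–Branch3: 10 × €5 = €50
  Printing1–Branch4: 20 × €11 = €220
  Printing2–Branch2: 30 × €6 = €180
  Printing3–Branch1: 5 × €5 = €25
  Printing3–Branch2: 60 × €3 = €180
Total = 490 + 50 + 220 + 180 + 25 + 180 = €1145.
(Supply check: Printing1 ships 65; Printing2 ships 30; Printing3 ships 65.)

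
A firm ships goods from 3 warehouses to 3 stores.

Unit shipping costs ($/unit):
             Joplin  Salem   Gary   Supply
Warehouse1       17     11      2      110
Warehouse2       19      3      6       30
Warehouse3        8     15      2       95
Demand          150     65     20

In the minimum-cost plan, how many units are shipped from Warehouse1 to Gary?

20

Solving gives:
  Warehouse1→Joplin: 55 units
  Warehouse1→Salem: 35 units
  Warehouse1→Gary: 20 units
  Warehouse2→Salem: 30 units
  Warehouse3→Joplin: 95 units
Total cost = $2210.
So Warehouse1→Gary carries 20 units.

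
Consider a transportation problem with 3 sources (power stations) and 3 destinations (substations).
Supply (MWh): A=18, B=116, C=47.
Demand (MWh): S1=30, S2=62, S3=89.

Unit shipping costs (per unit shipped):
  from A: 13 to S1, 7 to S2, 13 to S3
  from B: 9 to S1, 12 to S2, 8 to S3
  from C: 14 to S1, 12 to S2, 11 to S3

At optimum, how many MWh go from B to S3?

86

Solving gives:
  A→S2: 18 MWh
  B→S1: 30 MWh
  B→S3: 86 MWh
  C→S2: 44 MWh
  C→S3: 3 MWh
Total cost = 1645.
So B→S3 carries 86 MWh.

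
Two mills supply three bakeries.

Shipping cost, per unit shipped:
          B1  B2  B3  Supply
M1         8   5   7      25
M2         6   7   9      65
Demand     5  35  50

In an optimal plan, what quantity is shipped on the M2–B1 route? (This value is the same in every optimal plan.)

5

The minimum-cost plan:
  M1→B2: 25 sacks
  M2→B1: 5 sacks
  M2→B2: 10 sacks
  M2→B3: 50 sacks
Total cost = 675.
So M2→B1 carries 5 sacks.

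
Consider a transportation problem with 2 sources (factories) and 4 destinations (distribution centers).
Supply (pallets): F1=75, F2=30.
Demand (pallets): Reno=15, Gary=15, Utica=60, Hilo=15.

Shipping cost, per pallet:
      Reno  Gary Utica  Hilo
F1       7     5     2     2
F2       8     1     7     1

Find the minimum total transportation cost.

255

An optimal shipping plan:
  F1→Reno: 15 × 7 = 105
  F1→Utica: 60 × 2 = 120
  F2→Gary: 15 × 1 = 15
  F2→Hilo: 15 × 1 = 15
Total = 105 + 120 + 15 + 15 = 255.
(Supply check: F1 ships 75; F2 ships 30.)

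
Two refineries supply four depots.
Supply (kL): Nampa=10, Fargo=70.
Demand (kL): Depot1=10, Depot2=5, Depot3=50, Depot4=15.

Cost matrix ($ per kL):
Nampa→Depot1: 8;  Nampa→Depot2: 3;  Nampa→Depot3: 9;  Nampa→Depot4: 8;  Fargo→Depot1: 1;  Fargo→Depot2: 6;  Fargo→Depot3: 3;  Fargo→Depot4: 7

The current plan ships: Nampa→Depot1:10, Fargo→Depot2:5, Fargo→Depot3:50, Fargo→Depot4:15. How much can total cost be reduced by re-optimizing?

80

Current plan cost = 10·8 + 5·6 + 50·3 + 15·7 = $365.
Optimal plan:
  Nampa→Depot2: 5 × $3 = $15
  Nampa→Depot4: 5 × $8 = $40
  Fargo→Depot1: 10 × $1 = $10
  Fargo→Depot3: 50 × $3 = $150
  Fargo→Depot4: 10 × $7 = $70
Optimal cost = $285.
Saving = 365 − 285 = $80.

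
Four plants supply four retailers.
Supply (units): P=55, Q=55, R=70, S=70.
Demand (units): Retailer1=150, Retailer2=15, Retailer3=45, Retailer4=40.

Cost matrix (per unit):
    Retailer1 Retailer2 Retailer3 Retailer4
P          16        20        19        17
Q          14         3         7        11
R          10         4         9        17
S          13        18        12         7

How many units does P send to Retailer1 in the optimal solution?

55

Solving gives:
  P to Retailer1: 55 × 16 = 880
  Q to Retailer2: 10 × 3 = 30
  Q to Retailer3: 45 × 7 = 315
  R to Retailer1: 65 × 10 = 650
  R to Retailer2: 5 × 4 = 20
  S to Retailer1: 30 × 13 = 390
  S to Retailer4: 40 × 7 = 280
Total cost = 2565.
So P→Retailer1 carries 55 units.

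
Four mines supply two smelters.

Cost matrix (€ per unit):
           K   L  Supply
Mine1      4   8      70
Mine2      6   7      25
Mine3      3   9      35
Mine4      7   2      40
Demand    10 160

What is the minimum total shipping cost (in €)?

1070

A cheapest plan:
  Mine1→L: 70 tons
  Mine2→L: 25 tons
  Mine3→K: 10 tons
  Mine3→L: 25 tons
  Mine4→L: 40 tons
Total cost = €1070.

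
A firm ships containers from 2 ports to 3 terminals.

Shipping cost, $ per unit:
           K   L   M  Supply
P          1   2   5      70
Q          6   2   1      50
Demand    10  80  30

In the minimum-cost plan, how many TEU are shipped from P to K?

Solving gives:
  P–K: 10 × $1 = $10
  P–L: 60 × $2 = $120
  Q–L: 20 × $2 = $40
  Q–M: 30 × $1 = $30
Total cost = $200.
So P→K carries 10 TEU.

10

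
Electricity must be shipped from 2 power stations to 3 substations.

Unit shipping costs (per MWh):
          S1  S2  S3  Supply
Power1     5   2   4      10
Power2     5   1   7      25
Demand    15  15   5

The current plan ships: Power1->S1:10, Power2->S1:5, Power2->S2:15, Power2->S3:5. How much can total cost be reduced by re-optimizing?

Current plan cost = 10·5 + 5·5 + 15·1 + 5·7 = 125.
Optimal plan:
  Power1–S1: 5 × 5 = 25
  Power1–S3: 5 × 4 = 20
  Power2–S1: 10 × 5 = 50
  Power2–S2: 15 × 1 = 15
Optimal cost = 110.
Saving = 125 − 110 = 15.

15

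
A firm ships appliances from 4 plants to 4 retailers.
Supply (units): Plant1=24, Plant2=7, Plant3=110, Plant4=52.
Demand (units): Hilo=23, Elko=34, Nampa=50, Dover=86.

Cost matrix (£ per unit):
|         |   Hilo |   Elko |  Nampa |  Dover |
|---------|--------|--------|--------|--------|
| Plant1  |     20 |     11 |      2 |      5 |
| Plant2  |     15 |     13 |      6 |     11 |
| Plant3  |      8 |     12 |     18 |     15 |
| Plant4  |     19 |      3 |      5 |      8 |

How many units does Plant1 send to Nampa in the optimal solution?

Optimal shipments:
  Plant1→Nampa: 24 × £2 = £48
  Plant2→Nampa: 7 × £6 = £42
  Plant3→Hilo: 23 × £8 = £184
  Plant3→Elko: 1 × £12 = £12
  Plant3→Dover: 86 × £15 = £1290
  Plant4→Elko: 33 × £3 = £99
  Plant4→Nampa: 19 × £5 = £95
Total cost = £1770.
So Plant1→Nampa carries 24 units.

24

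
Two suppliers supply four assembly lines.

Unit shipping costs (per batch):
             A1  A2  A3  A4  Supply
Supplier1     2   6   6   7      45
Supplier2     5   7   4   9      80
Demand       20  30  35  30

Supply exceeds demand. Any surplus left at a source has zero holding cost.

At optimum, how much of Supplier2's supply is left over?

Minimum-cost shipments:
  Supplier1→A1: 20 × 2 = 40
  Supplier1→A4: 25 × 7 = 175
  Supplier2→A2: 30 × 7 = 210
  Supplier2→A3: 35 × 4 = 140
  Supplier2→A4: 5 × 9 = 45
Total cost = 610.
Supplier2 ships 70 of its 80, leaving 10.

10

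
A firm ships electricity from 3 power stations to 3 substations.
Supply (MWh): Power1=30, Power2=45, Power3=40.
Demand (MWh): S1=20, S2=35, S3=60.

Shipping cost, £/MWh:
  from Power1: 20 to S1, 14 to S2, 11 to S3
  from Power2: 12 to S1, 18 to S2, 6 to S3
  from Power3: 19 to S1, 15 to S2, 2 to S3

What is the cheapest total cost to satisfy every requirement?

950

A cheapest plan:
  Power1->S2: 30 × £14 = £420
  Power2->S1: 20 × £12 = £240
  Power2->S2: 5 × £18 = £90
  Power2->S3: 20 × £6 = £120
  Power3->S3: 40 × £2 = £80
Total = 420 + 240 + 90 + 120 + 80 = £950.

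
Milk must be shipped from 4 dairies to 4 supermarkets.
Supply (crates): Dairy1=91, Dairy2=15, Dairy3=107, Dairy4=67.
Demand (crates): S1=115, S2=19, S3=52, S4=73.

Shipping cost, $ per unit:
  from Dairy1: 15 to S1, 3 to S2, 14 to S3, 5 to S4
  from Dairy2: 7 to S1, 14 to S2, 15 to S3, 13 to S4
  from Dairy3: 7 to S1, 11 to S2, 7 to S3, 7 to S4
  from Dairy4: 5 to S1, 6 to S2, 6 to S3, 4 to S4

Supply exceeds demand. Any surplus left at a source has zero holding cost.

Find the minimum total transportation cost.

One minimum-cost allocation:
  Dairy1→S2: 19 crates
  Dairy1→S4: 72 crates
  Dairy2→S1: 15 crates
  Dairy3→S1: 34 crates
  Dairy3→S3: 52 crates
  Dairy4→S1: 66 crates
  Dairy4→S4: 1 crates
Total cost = $1458.

1458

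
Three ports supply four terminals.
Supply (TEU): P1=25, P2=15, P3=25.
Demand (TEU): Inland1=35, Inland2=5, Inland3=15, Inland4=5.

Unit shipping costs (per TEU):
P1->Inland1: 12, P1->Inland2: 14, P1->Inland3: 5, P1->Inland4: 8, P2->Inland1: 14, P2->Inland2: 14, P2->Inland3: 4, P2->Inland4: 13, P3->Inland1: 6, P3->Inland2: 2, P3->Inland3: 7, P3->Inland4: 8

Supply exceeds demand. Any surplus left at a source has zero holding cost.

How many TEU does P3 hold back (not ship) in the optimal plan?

An optimal plan:
  P1–Inland1: 15 × 12 = 180
  P1–Inland4: 5 × 8 = 40
  P2–Inland3: 15 × 4 = 60
  P3–Inland1: 20 × 6 = 120
  P3–Inland2: 5 × 2 = 10
Total cost = 410.
P3 ships 25 of its 25, leaving 0.

0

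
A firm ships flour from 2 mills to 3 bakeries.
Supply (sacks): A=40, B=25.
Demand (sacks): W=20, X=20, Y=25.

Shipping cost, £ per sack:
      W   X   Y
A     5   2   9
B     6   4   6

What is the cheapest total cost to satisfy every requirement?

290

Optimal allocation:
  A->W: 20 sacks
  A->X: 20 sacks
  B->Y: 25 sacks
Total cost = £290.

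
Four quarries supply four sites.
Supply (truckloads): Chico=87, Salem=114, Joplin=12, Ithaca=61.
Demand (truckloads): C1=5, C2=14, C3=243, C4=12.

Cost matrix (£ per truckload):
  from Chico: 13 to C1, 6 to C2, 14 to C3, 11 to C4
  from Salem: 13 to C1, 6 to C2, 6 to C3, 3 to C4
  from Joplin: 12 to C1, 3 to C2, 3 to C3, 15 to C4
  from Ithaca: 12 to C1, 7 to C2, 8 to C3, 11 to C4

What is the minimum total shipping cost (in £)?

2273

A cheapest plan:
  Chico->C1: 5 truckloads
  Chico->C2: 14 truckloads
  Chico->C3: 56 truckloads
  Chico->C4: 12 truckloads
  Salem->C3: 114 truckloads
  Joplin->C3: 12 truckloads
  Ithaca->C3: 61 truckloads
Total cost = £2273.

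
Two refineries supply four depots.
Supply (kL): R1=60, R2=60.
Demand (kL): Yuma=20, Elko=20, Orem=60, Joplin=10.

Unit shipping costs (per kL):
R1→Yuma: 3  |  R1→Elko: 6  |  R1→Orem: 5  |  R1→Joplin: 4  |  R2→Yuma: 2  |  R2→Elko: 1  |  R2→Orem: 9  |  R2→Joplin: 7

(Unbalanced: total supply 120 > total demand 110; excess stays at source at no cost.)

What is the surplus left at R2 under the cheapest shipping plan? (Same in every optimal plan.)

An optimal plan:
  R1->Orem: 60 × 5 = 300
  R2->Yuma: 20 × 2 = 40
  R2->Elko: 20 × 1 = 20
  R2->Joplin: 10 × 7 = 70
Total cost = 430.
R2 ships 50 of its 60, leaving 10.

10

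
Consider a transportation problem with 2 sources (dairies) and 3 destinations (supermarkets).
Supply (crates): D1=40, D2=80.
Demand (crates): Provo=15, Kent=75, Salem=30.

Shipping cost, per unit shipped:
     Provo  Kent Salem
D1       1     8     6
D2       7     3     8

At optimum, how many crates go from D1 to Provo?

The minimum-cost plan:
  D1→Provo: 15 × 1 = 15
  D1→Salem: 25 × 6 = 150
  D2→Kent: 75 × 3 = 225
  D2→Salem: 5 × 8 = 40
Total cost = 430.
So D1→Provo carries 15 crates.

15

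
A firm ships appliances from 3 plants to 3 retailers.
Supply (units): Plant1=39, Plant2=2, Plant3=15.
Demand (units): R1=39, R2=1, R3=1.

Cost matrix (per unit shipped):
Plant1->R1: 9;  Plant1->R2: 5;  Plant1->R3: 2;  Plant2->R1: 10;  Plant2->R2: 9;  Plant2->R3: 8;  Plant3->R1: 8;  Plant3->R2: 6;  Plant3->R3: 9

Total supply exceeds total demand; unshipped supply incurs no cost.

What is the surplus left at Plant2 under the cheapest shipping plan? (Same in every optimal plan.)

An optimal plan:
  Plant1->R1: 24 units
  Plant1->R2: 1 units
  Plant1->R3: 1 units
  Plant3->R1: 15 units
Total cost = 343.
Plant2 ships 0 of its 2, leaving 2.

2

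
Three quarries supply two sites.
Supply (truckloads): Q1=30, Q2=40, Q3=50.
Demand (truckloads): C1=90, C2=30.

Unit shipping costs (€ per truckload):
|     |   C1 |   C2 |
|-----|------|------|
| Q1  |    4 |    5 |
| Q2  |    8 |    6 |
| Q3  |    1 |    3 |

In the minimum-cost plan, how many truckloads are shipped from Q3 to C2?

0

Optimal shipments:
  Q1->C1: 30 × €4 = €120
  Q2->C1: 10 × €8 = €80
  Q2->C2: 30 × €6 = €180
  Q3->C1: 50 × €1 = €50
Total cost = €430.
The route Q3→C2 is not used.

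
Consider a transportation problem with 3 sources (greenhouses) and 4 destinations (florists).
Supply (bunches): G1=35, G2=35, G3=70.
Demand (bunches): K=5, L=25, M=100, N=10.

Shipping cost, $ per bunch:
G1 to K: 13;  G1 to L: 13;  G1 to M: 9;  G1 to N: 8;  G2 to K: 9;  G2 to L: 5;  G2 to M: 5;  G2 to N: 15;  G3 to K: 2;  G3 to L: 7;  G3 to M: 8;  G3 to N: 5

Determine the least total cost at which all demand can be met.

Optimal allocation:
  G1–M: 35 × $9 = $315
  G2–M: 35 × $5 = $175
  G3–K: 5 × $2 = $10
  G3–L: 25 × $7 = $175
  G3–M: 30 × $8 = $240
  G3–N: 10 × $5 = $50
Total = 315 + 175 + 10 + 175 + 240 + 50 = $965.

965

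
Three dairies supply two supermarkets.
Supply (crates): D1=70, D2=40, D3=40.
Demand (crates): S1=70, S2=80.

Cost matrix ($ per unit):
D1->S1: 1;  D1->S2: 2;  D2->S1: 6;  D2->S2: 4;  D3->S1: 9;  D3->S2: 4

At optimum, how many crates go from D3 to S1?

0

The minimum-cost plan:
  D1 to S1: 70 crates
  D2 to S2: 40 crates
  D3 to S2: 40 crates
Total cost = $390.
The route D3→S1 is not used.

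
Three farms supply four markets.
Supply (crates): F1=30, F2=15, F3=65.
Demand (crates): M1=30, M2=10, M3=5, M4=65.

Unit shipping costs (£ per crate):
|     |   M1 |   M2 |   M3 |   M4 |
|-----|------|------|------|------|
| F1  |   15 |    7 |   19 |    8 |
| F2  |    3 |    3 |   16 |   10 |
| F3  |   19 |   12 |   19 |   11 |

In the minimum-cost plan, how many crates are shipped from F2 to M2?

Optimal shipments:
  F1->M1: 15 × £15 = £225
  F1->M2: 10 × £7 = £70
  F1->M4: 5 × £8 = £40
  F2->M1: 15 × £3 = £45
  F3->M3: 5 × £19 = £95
  F3->M4: 60 × £11 = £660
Total cost = £1135.
The route F2→M2 is not used.

0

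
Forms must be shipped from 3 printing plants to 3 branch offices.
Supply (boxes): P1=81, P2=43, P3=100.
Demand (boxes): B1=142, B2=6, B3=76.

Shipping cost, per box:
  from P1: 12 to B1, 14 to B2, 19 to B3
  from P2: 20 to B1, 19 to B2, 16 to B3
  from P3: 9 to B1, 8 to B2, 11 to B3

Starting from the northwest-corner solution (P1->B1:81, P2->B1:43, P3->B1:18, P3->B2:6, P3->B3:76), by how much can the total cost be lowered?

258

Current plan cost = 81·12 + 43·20 + 18·9 + 6·8 + 76·11 = 2878.
Optimal plan:
  P1 to B1: 81 × 12 = 972
  P2 to B3: 43 × 16 = 688
  P3 to B1: 61 × 9 = 549
  P3 to B2: 6 × 8 = 48
  P3 to B3: 33 × 11 = 363
Optimal cost = 2620.
Saving = 2878 − 2620 = 258.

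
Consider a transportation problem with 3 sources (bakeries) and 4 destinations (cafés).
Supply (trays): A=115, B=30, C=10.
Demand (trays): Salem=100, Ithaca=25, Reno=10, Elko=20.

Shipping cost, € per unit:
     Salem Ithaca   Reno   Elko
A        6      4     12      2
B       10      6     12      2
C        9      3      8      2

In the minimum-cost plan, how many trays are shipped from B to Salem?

Solving gives:
  A to Salem: 100 × €6 = €600
  A to Ithaca: 15 × €4 = €60
  B to Ithaca: 10 × €6 = €60
  B to Elko: 20 × €2 = €40
  C to Reno: 10 × €8 = €80
Total cost = €840.
The route B→Salem is not used.

0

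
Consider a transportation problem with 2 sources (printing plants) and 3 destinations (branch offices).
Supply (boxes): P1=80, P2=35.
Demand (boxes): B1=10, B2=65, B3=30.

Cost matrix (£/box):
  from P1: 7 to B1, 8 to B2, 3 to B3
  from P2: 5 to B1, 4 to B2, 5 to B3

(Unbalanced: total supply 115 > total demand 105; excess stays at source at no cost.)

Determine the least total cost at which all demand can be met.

540

An optimal shipping plan:
  P1 to B1: 10 × £7 = £70
  P1 to B2: 30 × £8 = £240
  P1 to B3: 30 × £3 = £90
  P2 to B2: 35 × £4 = £140
Total = 70 + 240 + 90 + 140 = £540.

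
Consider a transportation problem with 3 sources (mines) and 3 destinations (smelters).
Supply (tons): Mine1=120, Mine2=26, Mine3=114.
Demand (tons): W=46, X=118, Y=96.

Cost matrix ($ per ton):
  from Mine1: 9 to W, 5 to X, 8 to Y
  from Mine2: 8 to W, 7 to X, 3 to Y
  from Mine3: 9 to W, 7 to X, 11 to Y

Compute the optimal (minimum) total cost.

Optimal allocation:
  Mine1->X: 50 tons
  Mine1->Y: 70 tons
  Mine2->Y: 26 tons
  Mine3->W: 46 tons
  Mine3->X: 68 tons
Total cost = $1778.
(Supply check: Mine1 ships 120; Mine2 ships 26; Mine3 ships 114.)

1778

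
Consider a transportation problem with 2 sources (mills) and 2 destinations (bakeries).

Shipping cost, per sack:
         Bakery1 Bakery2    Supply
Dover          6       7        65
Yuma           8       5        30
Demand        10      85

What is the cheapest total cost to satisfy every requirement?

An optimal shipping plan:
  Dover->Bakery1: 10 × 6 = 60
  Dover->Bakery2: 55 × 7 = 385
  Yuma->Bakery2: 30 × 5 = 150
Total = 60 + 385 + 150 = 595.
(Supply check: Dover ships 65; Yuma ships 30.)

595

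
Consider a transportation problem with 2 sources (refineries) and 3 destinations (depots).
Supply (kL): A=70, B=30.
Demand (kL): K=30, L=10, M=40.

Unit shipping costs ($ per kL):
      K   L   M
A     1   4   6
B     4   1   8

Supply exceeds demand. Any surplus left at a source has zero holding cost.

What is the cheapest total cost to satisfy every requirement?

280

One minimum-cost allocation:
  A->K: 30 × $1 = $30
  A->M: 40 × $6 = $240
  B->L: 10 × $1 = $10
Total = 30 + 240 + 10 = $280.
(Supply check: A ships 70; B ships 10.)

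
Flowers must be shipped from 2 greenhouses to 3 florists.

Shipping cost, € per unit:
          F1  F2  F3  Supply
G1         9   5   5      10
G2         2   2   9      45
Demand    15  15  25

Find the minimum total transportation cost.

245

Optimal allocation:
  G1–F3: 10 bunches
  G2–F1: 15 bunches
  G2–F2: 15 bunches
  G2–F3: 15 bunches
Total cost = €245.
(Supply check: G1 ships 10; G2 ships 45.)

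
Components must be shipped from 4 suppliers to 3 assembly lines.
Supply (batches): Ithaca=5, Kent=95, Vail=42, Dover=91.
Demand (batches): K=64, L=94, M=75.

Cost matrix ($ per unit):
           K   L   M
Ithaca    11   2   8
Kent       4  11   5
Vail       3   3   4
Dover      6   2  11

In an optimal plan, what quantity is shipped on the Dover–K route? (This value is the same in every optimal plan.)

Solving gives:
  Ithaca–L: 5 batches
  Kent–K: 20 batches
  Kent–M: 75 batches
  Vail–K: 42 batches
  Dover–K: 2 batches
  Dover–L: 89 batches
Total cost = $781.
So Dover→K carries 2 batches.

2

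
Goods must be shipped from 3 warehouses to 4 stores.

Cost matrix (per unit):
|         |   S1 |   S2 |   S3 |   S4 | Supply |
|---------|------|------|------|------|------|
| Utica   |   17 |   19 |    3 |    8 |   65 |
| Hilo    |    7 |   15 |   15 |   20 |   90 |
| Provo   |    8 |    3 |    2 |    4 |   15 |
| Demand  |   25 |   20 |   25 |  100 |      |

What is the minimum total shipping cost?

1830

One minimum-cost allocation:
  Utica→S4: 65 × 8 = 520
  Hilo→S1: 25 × 7 = 175
  Hilo→S2: 20 × 15 = 300
  Hilo→S3: 25 × 15 = 375
  Hilo→S4: 20 × 20 = 400
  Provo→S4: 15 × 4 = 60
Total = 520 + 175 + 300 + 375 + 400 + 60 = 1830.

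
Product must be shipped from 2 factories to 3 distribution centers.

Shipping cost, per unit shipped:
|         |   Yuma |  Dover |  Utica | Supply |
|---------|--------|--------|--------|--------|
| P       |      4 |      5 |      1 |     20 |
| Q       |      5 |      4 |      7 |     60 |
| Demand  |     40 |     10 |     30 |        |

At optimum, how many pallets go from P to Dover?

Optimal shipments:
  P→Utica: 20 × 1 = 20
  Q→Yuma: 40 × 5 = 200
  Q→Dover: 10 × 4 = 40
  Q→Utica: 10 × 7 = 70
Total cost = 330.
The route P→Dover is not used.

0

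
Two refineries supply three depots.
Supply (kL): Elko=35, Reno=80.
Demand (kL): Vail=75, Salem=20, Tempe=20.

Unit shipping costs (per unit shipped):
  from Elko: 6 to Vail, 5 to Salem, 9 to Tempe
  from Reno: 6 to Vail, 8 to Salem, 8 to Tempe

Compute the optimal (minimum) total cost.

710

One minimum-cost allocation:
  Elko→Vail: 15 × 6 = 90
  Elko→Salem: 20 × 5 = 100
  Reno→Vail: 60 × 6 = 360
  Reno→Tempe: 20 × 8 = 160
Total = 90 + 100 + 360 + 160 = 710.
(Supply check: Elko ships 35; Reno ships 80.)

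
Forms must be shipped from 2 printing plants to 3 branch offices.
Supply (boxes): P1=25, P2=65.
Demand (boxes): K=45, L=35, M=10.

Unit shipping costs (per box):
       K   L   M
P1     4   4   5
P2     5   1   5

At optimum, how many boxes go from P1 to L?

0

Optimal shipments:
  P1 to K: 25 × 4 = 100
  P2 to K: 20 × 5 = 100
  P2 to L: 35 × 1 = 35
  P2 to M: 10 × 5 = 50
Total cost = 285.
The route P1→L is not used.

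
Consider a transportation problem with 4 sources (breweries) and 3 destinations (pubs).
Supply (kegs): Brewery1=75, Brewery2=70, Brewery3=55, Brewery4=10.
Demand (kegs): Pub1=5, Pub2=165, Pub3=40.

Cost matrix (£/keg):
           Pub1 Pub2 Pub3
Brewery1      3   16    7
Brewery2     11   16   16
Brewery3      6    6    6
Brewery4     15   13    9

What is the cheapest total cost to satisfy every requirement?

An optimal shipping plan:
  Brewery1->Pub1: 5 × £3 = £15
  Brewery1->Pub2: 30 × £16 = £480
  Brewery1->Pub3: 40 × £7 = £280
  Brewery2->Pub2: 70 × £16 = £1120
  Brewery3->Pub2: 55 × £6 = £330
  Brewery4->Pub2: 10 × £13 = £130
Total = 15 + 480 + 280 + 1120 + 330 + 130 = £2355.
(Supply check: Brewery1 ships 75; Brewery2 ships 70; Brewery3 ships 55; Brewery4 ships 10.)

2355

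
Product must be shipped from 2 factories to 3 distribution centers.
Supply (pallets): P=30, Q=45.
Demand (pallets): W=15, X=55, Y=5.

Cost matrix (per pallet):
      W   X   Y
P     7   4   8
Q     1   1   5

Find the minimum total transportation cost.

One minimum-cost allocation:
  P→X: 25 × 4 = 100
  P→Y: 5 × 8 = 40
  Q→W: 15 × 1 = 15
  Q→X: 30 × 1 = 30
Total = 100 + 40 + 15 + 30 = 185.

185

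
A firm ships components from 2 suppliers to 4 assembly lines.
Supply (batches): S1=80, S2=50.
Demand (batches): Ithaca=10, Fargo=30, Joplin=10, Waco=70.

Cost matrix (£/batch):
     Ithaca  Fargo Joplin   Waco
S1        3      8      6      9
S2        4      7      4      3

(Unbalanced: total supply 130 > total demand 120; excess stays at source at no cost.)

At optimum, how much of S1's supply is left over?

Minimum-cost shipments:
  S1 to Ithaca: 10 × £3 = £30
  S1 to Fargo: 30 × £8 = £240
  S1 to Joplin: 10 × £6 = £60
  S1 to Waco: 20 × £9 = £180
  S2 to Waco: 50 × £3 = £150
Total cost = £660.
S1 ships 70 of its 80, leaving 10.

10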